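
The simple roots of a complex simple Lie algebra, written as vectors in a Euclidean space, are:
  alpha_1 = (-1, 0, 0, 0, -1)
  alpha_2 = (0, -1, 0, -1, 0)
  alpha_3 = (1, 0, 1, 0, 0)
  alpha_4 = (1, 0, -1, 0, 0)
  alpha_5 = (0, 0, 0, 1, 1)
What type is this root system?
Compute the Cartan integers a_ij = 2(alpha_i, alpha_j)/(alpha_j, alpha_j); the resulting 5x5 Cartan matrix is
[[2, 0, -1, -1, -1], [0, 2, 0, 0, -1], [-1, 0, 2, 0, 0], [-1, 0, 0, 2, 0], [-1, -1, 0, 0, 2]].
All simple roots have the same length, so the diagram is simply laced. The associated Dynkin diagram is a chain of 3 nodes with a fork of two nodes at one end (D_5), so the type is D_5 (the algebra so(10)).

type D_5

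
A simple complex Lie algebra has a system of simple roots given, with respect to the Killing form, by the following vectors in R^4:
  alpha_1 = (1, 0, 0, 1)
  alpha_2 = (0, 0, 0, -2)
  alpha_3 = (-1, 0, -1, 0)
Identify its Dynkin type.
Compute the Cartan integers a_ij = 2(alpha_i, alpha_j)/(alpha_j, alpha_j); the resulting 3x3 Cartan matrix is
[[2, -1, -1], [-2, 2, 0], [-1, 0, 2]].
The roots have two lengths (squared-length ratio 2:1); the short ones are alpha_{1,3}. The associated Dynkin diagram is a chain of 3 nodes with a double edge at one end; the terminal node there is the unique long simple root (C_3), so the type is C_3 (the algebra sp(6)).

C_3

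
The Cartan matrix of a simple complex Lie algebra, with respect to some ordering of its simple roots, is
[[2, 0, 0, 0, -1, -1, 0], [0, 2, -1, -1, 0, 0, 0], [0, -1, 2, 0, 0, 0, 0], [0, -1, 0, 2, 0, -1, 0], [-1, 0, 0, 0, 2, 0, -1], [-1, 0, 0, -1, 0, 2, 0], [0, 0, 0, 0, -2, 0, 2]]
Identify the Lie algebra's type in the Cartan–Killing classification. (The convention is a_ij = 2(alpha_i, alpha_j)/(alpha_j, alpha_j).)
The matrix has rank 7 with 2's on the diagonal. Reading the off-diagonal entries as Dynkin edges (a single edge where a_ij = a_ji = -1; a double or triple edge where a_ij * a_ji = 2 or 3), the diagram is a chain of 7 nodes with a double edge at one end; the terminal node there is the unique long simple root (C_7). One simple-root ordering that puts it in standard form is (alpha_3, alpha_2, alpha_4, alpha_6, alpha_1, alpha_5, alpha_7). So the algebra is type C_7, i.e. sp(14).

type C_7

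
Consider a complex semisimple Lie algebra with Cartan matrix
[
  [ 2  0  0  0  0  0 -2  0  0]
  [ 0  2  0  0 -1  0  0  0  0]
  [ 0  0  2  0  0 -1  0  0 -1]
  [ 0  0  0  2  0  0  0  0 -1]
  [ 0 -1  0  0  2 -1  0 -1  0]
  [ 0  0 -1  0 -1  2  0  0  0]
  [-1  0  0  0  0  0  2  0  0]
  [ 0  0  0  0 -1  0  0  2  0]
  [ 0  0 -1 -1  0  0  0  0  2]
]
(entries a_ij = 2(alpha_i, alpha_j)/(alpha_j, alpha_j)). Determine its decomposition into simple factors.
The diagram associated to this matrix has two connected components: the simple roots {alpha_1, alpha_7} form a chain of 2 nodes with a double edge at one end; the terminal node there is the unique short simple root (B_2), and {alpha_2, alpha_3, alpha_4, alpha_5, alpha_6, alpha_8, alpha_9} form a chain of 5 nodes with a fork of two nodes at one end (D_7). A semisimple Lie algebra decomposes uniquely as the direct sum of simple ideals, one per connected component of its Dynkin diagram, so g ≅ B_2 ⊕ D_7 (dimension 10 + 91 = 101).

type B_2 + type D_7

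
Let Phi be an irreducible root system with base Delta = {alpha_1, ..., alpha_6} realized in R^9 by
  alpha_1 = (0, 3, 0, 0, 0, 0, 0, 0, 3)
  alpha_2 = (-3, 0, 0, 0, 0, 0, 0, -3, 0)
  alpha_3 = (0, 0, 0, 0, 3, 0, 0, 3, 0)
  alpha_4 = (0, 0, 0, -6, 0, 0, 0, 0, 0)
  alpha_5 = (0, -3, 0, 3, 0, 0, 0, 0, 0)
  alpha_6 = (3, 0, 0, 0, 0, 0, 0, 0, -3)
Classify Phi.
Compute the Cartan integers a_ij = 2(alpha_i, alpha_j)/(alpha_j, alpha_j); the resulting 6x6 Cartan matrix is
[[2, 0, 0, 0, -1, -1], [0, 2, -1, 0, 0, -1], [0, -1, 2, 0, 0, 0], [0, 0, 0, 2, -2, 0], [-1, 0, 0, -1, 2, 0], [-1, -1, 0, 0, 0, 2]].
The roots have two lengths (squared-length ratio 2:1); the short ones are alpha_{1,2,3,5,6}. The associated Dynkin diagram is a chain of 6 nodes with a double edge at one end; the terminal node there is the unique long simple root (C_6), so the type is C_6 (the algebra sp(12)).

type C_6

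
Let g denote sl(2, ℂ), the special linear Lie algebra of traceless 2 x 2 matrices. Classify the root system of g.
A_1 (sl(2))

This is sl(2), which has dimension 2^2 - 1 = 3 and rank 2 - 1 = 1 (a Cartan subalgebra is the diagonal traceless matrices). In the classification of classical Lie algebras, the special linear algebra sl(n+1) has type A_n; here n = 1, so the Dynkin diagram is a chain of 1 nodes with single edges (A_1). Hence the type is A_1.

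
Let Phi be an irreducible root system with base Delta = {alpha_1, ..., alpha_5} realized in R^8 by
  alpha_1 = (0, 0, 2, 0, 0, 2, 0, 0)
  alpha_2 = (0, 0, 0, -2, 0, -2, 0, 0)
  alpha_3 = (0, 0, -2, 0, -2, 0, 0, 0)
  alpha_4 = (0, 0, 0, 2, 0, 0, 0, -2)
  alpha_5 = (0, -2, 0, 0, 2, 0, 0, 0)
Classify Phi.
A_5

Compute the Cartan integers a_ij = 2(alpha_i, alpha_j)/(alpha_j, alpha_j); the resulting 5x5 Cartan matrix is
[[2, -1, -1, 0, 0], [-1, 2, 0, -1, 0], [-1, 0, 2, 0, -1], [0, -1, 0, 2, 0], [0, 0, -1, 0, 2]].
All simple roots have the same length, so the diagram is simply laced. The associated Dynkin diagram is a chain of 5 nodes with single edges (A_5), so the type is A_5 (the algebra sl(6)).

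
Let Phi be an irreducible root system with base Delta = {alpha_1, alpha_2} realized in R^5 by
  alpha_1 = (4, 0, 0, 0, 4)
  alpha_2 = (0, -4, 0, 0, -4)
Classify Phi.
A_2 (sl(3))

Compute the Cartan integers a_ij = 2(alpha_i, alpha_j)/(alpha_j, alpha_j); the resulting 2x2 Cartan matrix is
[[2, -1], [-1, 2]].
All simple roots have the same length, so the diagram is simply laced. The associated Dynkin diagram is a chain of 2 nodes with single edges (A_2), so the type is A_2 (the algebra sl(3)).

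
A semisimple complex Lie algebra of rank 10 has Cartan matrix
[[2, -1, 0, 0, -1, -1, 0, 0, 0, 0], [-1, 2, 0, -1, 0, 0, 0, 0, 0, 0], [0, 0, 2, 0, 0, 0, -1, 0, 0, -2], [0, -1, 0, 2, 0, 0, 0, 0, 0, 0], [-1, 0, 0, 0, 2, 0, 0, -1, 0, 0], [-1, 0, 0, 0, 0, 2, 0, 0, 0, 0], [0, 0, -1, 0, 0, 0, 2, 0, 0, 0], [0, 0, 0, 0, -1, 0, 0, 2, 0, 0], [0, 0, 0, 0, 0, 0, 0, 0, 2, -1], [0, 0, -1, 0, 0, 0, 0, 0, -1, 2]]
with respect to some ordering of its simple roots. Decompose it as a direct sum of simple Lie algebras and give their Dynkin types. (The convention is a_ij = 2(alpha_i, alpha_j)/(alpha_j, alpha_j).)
The diagram associated to this matrix has two connected components: the simple roots {alpha_1, alpha_2, alpha_4, alpha_5, alpha_6, alpha_8} form a chain of 5 nodes with one extra node attached to the third node from one end (E_6), and {alpha_3, alpha_7, alpha_9, alpha_10} form a chain of 4 nodes with a double edge between the middle two (F_4). A semisimple Lie algebra decomposes uniquely as the direct sum of simple ideals, one per connected component of its Dynkin diagram, so g ≅ E_6 ⊕ F_4 (dimension 78 + 52 = 130).

type E_6 + type F_4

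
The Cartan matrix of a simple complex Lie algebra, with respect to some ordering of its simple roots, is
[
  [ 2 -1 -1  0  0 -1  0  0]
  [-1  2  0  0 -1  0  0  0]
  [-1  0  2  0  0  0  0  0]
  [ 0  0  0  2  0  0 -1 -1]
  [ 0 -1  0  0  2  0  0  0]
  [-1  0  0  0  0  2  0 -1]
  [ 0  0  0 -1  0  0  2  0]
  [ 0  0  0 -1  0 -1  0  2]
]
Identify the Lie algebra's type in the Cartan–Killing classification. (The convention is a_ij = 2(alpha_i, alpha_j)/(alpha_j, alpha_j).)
The matrix has rank 8 with 2's on the diagonal. Reading the off-diagonal entries as Dynkin edges (a single edge where a_ij = a_ji = -1; a double or triple edge where a_ij * a_ji = 2 or 3), the diagram is a chain of 7 nodes with one extra node attached to the third node from one end (E_8). One simple-root ordering that puts it in standard form is (alpha_5, alpha_3, alpha_2, alpha_1, alpha_6, alpha_8, alpha_4, alpha_7). So the algebra is type E_8.

E8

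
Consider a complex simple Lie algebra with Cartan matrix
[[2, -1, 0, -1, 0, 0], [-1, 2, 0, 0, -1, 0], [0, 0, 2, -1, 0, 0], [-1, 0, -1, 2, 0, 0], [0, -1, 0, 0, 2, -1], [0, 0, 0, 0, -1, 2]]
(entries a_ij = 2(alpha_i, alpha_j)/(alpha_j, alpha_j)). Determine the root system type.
The matrix has rank 6 with 2's on the diagonal. Reading the off-diagonal entries as Dynkin edges (a single edge where a_ij = a_ji = -1; a double or triple edge where a_ij * a_ji = 2 or 3), the diagram is a chain of 6 nodes with single edges (A_6). One simple-root ordering that puts it in standard form is (alpha_6, alpha_5, alpha_2, alpha_1, alpha_4, alpha_3). So the algebra is type A_6, i.e. sl(7).

A_6 (sl(7))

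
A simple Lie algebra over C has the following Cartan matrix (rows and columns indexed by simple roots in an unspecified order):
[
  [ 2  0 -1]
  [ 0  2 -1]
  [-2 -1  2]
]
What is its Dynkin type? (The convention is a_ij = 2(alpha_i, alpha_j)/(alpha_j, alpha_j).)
type B_3

The matrix has rank 3 with 2's on the diagonal. Reading the off-diagonal entries as Dynkin edges (a single edge where a_ij = a_ji = -1; a double or triple edge where a_ij * a_ji = 2 or 3), the diagram is a chain of 3 nodes with a double edge at one end; the terminal node there is the unique short simple root (B_3). One simple-root ordering that puts it in standard form is (alpha_2, alpha_3, alpha_1). So the algebra is type B_3, i.e. so(7).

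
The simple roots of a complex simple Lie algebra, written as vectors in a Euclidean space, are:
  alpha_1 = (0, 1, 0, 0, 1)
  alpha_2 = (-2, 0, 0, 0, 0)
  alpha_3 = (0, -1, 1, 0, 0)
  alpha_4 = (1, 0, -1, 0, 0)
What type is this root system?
C_4 (sp(8))

Compute the Cartan integers a_ij = 2(alpha_i, alpha_j)/(alpha_j, alpha_j); the resulting 4x4 Cartan matrix is
[[2, 0, -1, 0], [0, 2, 0, -2], [-1, 0, 2, -1], [0, -1, -1, 2]].
The roots have two lengths (squared-length ratio 2:1); the short ones are alpha_{1,3,4}. The associated Dynkin diagram is a chain of 4 nodes with a double edge at one end; the terminal node there is the unique long simple root (C_4), so the type is C_4 (the algebra sp(8)).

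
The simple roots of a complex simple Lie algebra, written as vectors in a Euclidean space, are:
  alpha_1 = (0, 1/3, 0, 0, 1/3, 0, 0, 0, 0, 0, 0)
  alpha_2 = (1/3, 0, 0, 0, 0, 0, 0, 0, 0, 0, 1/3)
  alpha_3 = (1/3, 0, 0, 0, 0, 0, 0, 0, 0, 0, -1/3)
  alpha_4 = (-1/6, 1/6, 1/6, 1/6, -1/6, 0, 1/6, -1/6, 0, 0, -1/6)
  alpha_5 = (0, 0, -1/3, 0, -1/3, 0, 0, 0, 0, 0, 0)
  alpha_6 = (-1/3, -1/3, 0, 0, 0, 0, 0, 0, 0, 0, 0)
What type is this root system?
type E_6

Compute the Cartan integers a_ij = 2(alpha_i, alpha_j)/(alpha_j, alpha_j); the resulting 6x6 Cartan matrix is
[[2, 0, 0, 0, -1, -1], [0, 2, 0, -1, 0, -1], [0, 0, 2, 0, 0, -1], [0, -1, 0, 2, 0, 0], [-1, 0, 0, 0, 2, 0], [-1, -1, -1, 0, 0, 2]].
All simple roots have the same length, so the diagram is simply laced. The associated Dynkin diagram is a chain of 5 nodes with one extra node attached to the third node from one end (E_6), so the type is E_6.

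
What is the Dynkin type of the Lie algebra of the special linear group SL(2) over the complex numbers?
This is sl(2), which has dimension 2^2 - 1 = 3 and rank 2 - 1 = 1 (a Cartan subalgebra is the diagonal traceless matrices). In the classification of classical Lie algebras, the special linear algebra sl(n+1) has type A_n; here n = 1, so the Dynkin diagram is a chain of 1 nodes with single edges (A_1). Hence the type is A_1.

type A_1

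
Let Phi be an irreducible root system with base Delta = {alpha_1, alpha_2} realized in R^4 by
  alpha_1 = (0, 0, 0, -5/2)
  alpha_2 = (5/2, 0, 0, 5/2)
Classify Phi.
B2

Compute the Cartan integers a_ij = 2(alpha_i, alpha_j)/(alpha_j, alpha_j); the resulting 2x2 Cartan matrix is
[[2, -1], [-2, 2]].
The roots have two lengths (squared-length ratio 2:1); the short ones are alpha_{1}. The associated Dynkin diagram is a chain of 2 nodes with a double edge at one end; the terminal node there is the unique short simple root (B_2), so the type is B_2 (the algebra so(5)).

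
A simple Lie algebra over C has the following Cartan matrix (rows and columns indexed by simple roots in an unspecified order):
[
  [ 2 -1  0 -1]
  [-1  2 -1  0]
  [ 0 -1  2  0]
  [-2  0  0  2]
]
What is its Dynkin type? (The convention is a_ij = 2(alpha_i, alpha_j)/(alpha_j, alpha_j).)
The matrix has rank 4 with 2's on the diagonal. Reading the off-diagonal entries as Dynkin edges (a single edge where a_ij = a_ji = -1; a double or triple edge where a_ij * a_ji = 2 or 3), the diagram is a chain of 4 nodes with a double edge at one end; the terminal node there is the unique long simple root (C_4). One simple-root ordering that puts it in standard form is (alpha_3, alpha_2, alpha_1, alpha_4). So the algebra is type C_4, i.e. sp(8).

C_4 (sp(8))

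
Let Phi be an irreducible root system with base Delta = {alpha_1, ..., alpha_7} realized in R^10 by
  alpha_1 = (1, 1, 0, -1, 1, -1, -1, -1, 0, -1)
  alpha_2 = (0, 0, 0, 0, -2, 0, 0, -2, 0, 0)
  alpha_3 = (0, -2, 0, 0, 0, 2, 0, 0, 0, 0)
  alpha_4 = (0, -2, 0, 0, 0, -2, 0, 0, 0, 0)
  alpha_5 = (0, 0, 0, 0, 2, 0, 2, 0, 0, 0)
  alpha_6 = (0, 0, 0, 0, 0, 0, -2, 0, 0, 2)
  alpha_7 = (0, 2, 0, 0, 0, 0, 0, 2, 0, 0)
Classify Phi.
Compute the Cartan integers a_ij = 2(alpha_i, alpha_j)/(alpha_j, alpha_j); the resulting 7x7 Cartan matrix is
[[2, 0, -1, 0, 0, 0, 0], [0, 2, 0, 0, -1, 0, -1], [-1, 0, 2, 0, 0, 0, -1], [0, 0, 0, 2, 0, 0, -1], [0, -1, 0, 0, 2, -1, 0], [0, 0, 0, 0, -1, 2, 0], [0, -1, -1, -1, 0, 0, 2]].
All simple roots have the same length, so the diagram is simply laced. The associated Dynkin diagram is a chain of 6 nodes with one extra node attached to the third node from one end (E_7), so the type is E_7.

E_7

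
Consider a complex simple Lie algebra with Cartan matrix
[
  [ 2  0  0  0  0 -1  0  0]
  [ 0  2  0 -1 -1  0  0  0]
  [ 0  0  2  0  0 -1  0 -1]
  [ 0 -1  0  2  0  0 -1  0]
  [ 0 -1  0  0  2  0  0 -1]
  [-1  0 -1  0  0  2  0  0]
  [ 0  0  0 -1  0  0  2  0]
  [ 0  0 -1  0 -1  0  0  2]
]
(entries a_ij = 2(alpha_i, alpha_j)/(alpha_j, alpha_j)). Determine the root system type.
A_8

The matrix has rank 8 with 2's on the diagonal. Reading the off-diagonal entries as Dynkin edges (a single edge where a_ij = a_ji = -1; a double or triple edge where a_ij * a_ji = 2 or 3), the diagram is a chain of 8 nodes with single edges (A_8). One simple-root ordering that puts it in standard form is (alpha_1, alpha_6, alpha_3, alpha_8, alpha_5, alpha_2, alpha_4, alpha_7). So the algebra is type A_8, i.e. sl(9).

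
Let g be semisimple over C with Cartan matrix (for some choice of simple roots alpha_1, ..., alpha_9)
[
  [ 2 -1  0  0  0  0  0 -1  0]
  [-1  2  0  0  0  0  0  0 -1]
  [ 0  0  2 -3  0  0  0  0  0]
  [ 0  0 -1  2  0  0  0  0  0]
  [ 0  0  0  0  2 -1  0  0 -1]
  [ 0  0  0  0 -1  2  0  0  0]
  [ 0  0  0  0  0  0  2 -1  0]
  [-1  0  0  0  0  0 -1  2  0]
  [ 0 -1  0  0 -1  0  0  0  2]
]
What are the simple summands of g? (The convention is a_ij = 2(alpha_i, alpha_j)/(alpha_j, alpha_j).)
The diagram associated to this matrix has two connected components: the simple roots {alpha_1, alpha_2, alpha_5, alpha_6, alpha_7, alpha_8, alpha_9} form a chain of 7 nodes with single edges (A_7), and {alpha_3, alpha_4} form two nodes joined by a triple edge (G_2). A semisimple Lie algebra decomposes uniquely as the direct sum of simple ideals, one per connected component of its Dynkin diagram, so g ≅ A_7 ⊕ G_2 (dimension 63 + 14 = 77).

A7 + G2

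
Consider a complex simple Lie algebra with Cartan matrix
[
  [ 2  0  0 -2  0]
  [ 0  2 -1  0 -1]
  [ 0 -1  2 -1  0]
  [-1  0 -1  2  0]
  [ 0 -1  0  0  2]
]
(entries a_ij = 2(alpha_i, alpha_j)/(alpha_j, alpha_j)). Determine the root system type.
The matrix has rank 5 with 2's on the diagonal. Reading the off-diagonal entries as Dynkin edges (a single edge where a_ij = a_ji = -1; a double or triple edge where a_ij * a_ji = 2 or 3), the diagram is a chain of 5 nodes with a double edge at one end; the terminal node there is the unique long simple root (C_5). One simple-root ordering that puts it in standard form is (alpha_5, alpha_2, alpha_3, alpha_4, alpha_1). So the algebra is type C_5, i.e. sp(10).

type C_5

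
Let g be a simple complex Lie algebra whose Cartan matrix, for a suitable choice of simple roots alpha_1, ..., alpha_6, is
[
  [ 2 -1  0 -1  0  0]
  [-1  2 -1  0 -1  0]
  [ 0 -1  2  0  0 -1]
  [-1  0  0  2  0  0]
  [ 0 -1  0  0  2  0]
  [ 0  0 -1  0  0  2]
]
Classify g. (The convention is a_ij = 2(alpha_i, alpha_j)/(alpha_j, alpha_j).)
E6

The matrix has rank 6 with 2's on the diagonal. Reading the off-diagonal entries as Dynkin edges (a single edge where a_ij = a_ji = -1; a double or triple edge where a_ij * a_ji = 2 or 3), the diagram is a chain of 5 nodes with one extra node attached to the third node from one end (E_6). One simple-root ordering that puts it in standard form is (alpha_4, alpha_5, alpha_1, alpha_2, alpha_3, alpha_6). So the algebra is type E_6.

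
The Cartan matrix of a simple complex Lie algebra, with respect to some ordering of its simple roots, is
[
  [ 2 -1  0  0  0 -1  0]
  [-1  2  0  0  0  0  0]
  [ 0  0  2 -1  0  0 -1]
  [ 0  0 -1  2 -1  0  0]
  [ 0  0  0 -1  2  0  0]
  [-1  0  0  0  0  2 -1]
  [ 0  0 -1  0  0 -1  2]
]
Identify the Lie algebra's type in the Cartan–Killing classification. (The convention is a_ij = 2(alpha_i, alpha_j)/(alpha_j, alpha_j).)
A_7 (sl(8))

The matrix has rank 7 with 2's on the diagonal. Reading the off-diagonal entries as Dynkin edges (a single edge where a_ij = a_ji = -1; a double or triple edge where a_ij * a_ji = 2 or 3), the diagram is a chain of 7 nodes with single edges (A_7). One simple-root ordering that puts it in standard form is (alpha_2, alpha_1, alpha_6, alpha_7, alpha_3, alpha_4, alpha_5). So the algebra is type A_7, i.e. sl(8).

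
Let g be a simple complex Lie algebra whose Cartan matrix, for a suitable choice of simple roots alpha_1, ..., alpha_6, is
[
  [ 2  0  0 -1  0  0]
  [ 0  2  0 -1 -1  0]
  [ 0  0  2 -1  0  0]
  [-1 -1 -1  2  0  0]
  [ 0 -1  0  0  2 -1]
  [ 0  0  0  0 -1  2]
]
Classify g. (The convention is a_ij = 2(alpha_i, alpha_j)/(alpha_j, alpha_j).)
D6

The matrix has rank 6 with 2's on the diagonal. Reading the off-diagonal entries as Dynkin edges (a single edge where a_ij = a_ji = -1; a double or triple edge where a_ij * a_ji = 2 or 3), the diagram is a chain of 4 nodes with a fork of two nodes at one end (D_6). One simple-root ordering that puts it in standard form is (alpha_6, alpha_5, alpha_2, alpha_4, alpha_3, alpha_1). So the algebra is type D_6, i.e. so(12).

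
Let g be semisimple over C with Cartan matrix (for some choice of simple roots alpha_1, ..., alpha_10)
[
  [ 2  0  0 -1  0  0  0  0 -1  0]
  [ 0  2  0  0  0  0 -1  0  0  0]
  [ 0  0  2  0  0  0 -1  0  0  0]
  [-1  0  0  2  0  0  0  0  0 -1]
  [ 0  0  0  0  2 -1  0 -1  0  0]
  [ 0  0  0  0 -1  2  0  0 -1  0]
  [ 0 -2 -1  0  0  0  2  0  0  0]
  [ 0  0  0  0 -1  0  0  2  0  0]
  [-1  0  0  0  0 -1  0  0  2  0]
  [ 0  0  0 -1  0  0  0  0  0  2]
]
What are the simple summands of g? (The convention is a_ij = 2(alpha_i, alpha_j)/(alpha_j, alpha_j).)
The diagram associated to this matrix has two connected components: the simple roots {alpha_1, alpha_4, alpha_5, alpha_6, alpha_8, alpha_9, alpha_10} form a chain of 7 nodes with single edges (A_7), and {alpha_2, alpha_3, alpha_7} form a chain of 3 nodes with a double edge at one end; the terminal node there is the unique short simple root (B_3). A semisimple Lie algebra decomposes uniquely as the direct sum of simple ideals, one per connected component of its Dynkin diagram, so g ≅ A_7 ⊕ B_3 (dimension 63 + 21 = 84).

A_7 (sl(8)) ⊕ B_3 (so(7))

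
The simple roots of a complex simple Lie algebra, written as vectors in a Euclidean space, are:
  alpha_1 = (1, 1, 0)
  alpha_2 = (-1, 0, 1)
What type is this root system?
A_2

Compute the Cartan integers a_ij = 2(alpha_i, alpha_j)/(alpha_j, alpha_j); the resulting 2x2 Cartan matrix is
[[2, -1], [-1, 2]].
All simple roots have the same length, so the diagram is simply laced. The associated Dynkin diagram is a chain of 2 nodes with single edges (A_2), so the type is A_2 (the algebra sl(3)).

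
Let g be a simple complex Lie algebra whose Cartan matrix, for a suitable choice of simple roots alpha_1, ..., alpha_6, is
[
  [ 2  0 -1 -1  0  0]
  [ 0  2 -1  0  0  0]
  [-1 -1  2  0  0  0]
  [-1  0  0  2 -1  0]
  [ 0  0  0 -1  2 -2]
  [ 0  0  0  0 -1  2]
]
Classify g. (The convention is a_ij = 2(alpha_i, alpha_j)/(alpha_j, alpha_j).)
The matrix has rank 6 with 2's on the diagonal. Reading the off-diagonal entries as Dynkin edges (a single edge where a_ij = a_ji = -1; a double or triple edge where a_ij * a_ji = 2 or 3), the diagram is a chain of 6 nodes with a double edge at one end; the terminal node there is the unique short simple root (B_6). One simple-root ordering that puts it in standard form is (alpha_2, alpha_3, alpha_1, alpha_4, alpha_5, alpha_6). So the algebra is type B_6, i.e. so(13).

B6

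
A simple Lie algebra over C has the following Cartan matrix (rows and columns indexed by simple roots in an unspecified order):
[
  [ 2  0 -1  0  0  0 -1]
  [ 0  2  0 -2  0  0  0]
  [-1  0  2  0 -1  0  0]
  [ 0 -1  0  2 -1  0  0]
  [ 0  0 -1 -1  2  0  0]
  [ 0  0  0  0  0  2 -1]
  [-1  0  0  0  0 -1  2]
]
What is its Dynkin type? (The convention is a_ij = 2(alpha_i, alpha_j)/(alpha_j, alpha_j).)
C_7

The matrix has rank 7 with 2's on the diagonal. Reading the off-diagonal entries as Dynkin edges (a single edge where a_ij = a_ji = -1; a double or triple edge where a_ij * a_ji = 2 or 3), the diagram is a chain of 7 nodes with a double edge at one end; the terminal node there is the unique long simple root (C_7). One simple-root ordering that puts it in standard form is (alpha_6, alpha_7, alpha_1, alpha_3, alpha_5, alpha_4, alpha_2). So the algebra is type C_7, i.e. sp(14).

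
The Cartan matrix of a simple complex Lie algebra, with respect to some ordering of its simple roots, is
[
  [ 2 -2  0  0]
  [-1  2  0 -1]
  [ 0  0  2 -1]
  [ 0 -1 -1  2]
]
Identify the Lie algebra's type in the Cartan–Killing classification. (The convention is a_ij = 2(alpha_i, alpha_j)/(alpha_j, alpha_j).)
C_4

The matrix has rank 4 with 2's on the diagonal. Reading the off-diagonal entries as Dynkin edges (a single edge where a_ij = a_ji = -1; a double or triple edge where a_ij * a_ji = 2 or 3), the diagram is a chain of 4 nodes with a double edge at one end; the terminal node there is the unique long simple root (C_4). One simple-root ordering that puts it in standard form is (alpha_3, alpha_4, alpha_2, alpha_1). So the algebra is type C_4, i.e. sp(8).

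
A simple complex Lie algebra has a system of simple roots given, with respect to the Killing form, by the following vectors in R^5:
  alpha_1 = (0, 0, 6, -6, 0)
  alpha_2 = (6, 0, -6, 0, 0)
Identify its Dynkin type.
Compute the Cartan integers a_ij = 2(alpha_i, alpha_j)/(alpha_j, alpha_j); the resulting 2x2 Cartan matrix is
[[2, -1], [-1, 2]].
All simple roots have the same length, so the diagram is simply laced. The associated Dynkin diagram is a chain of 2 nodes with single edges (A_2), so the type is A_2 (the algebra sl(3)).

A_2 (sl(3))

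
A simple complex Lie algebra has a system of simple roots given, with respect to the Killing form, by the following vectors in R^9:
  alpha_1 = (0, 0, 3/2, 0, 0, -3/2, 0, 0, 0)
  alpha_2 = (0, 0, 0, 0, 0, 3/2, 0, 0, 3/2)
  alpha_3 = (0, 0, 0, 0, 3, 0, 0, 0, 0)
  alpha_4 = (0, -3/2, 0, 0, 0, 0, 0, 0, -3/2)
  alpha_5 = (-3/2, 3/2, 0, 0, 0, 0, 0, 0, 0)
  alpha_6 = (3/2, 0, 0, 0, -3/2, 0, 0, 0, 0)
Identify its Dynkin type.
Compute the Cartan integers a_ij = 2(alpha_i, alpha_j)/(alpha_j, alpha_j); the resulting 6x6 Cartan matrix is
[[2, -1, 0, 0, 0, 0], [-1, 2, 0, -1, 0, 0], [0, 0, 2, 0, 0, -2], [0, -1, 0, 2, -1, 0], [0, 0, 0, -1, 2, -1], [0, 0, -1, 0, -1, 2]].
The roots have two lengths (squared-length ratio 2:1); the short ones are alpha_{1,2,4,5,6}. The associated Dynkin diagram is a chain of 6 nodes with a double edge at one end; the terminal node there is the unique long simple root (C_6), so the type is C_6 (the algebra sp(12)).

type C_6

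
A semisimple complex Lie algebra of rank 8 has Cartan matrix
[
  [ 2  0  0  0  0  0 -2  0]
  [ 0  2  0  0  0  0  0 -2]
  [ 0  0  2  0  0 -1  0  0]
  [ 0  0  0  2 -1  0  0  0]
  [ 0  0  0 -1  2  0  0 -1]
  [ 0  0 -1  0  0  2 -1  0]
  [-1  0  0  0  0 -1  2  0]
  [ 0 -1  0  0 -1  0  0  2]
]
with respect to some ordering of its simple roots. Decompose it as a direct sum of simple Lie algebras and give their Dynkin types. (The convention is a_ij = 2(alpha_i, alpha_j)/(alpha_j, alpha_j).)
C4 + C4

The diagram associated to this matrix has two connected components: the simple roots {alpha_2, alpha_4, alpha_5, alpha_8} form a chain of 4 nodes with a double edge at one end; the terminal node there is the unique long simple root (C_4), and {alpha_1, alpha_3, alpha_6, alpha_7} form a chain of 4 nodes with a double edge at one end; the terminal node there is the unique long simple root (C_4). A semisimple Lie algebra decomposes uniquely as the direct sum of simple ideals, one per connected component of its Dynkin diagram, so g ≅ C_4 ⊕ C_4 (dimension 36 + 36 = 72).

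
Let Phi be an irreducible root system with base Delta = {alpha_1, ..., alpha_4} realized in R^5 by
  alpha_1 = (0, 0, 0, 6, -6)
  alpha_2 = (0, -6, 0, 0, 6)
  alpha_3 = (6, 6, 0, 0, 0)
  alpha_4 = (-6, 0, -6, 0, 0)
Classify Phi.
A_4

Compute the Cartan integers a_ij = 2(alpha_i, alpha_j)/(alpha_j, alpha_j); the resulting 4x4 Cartan matrix is
[[2, -1, 0, 0], [-1, 2, -1, 0], [0, -1, 2, -1], [0, 0, -1, 2]].
All simple roots have the same length, so the diagram is simply laced. The associated Dynkin diagram is a chain of 4 nodes with single edges (A_4), so the type is A_4 (the algebra sl(5)).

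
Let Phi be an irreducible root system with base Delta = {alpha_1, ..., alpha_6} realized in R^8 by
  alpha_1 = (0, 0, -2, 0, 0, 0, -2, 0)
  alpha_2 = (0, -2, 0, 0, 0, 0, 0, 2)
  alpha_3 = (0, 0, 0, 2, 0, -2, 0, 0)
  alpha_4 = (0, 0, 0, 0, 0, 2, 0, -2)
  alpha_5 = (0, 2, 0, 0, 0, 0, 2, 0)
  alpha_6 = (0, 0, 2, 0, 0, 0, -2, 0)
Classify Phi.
Compute the Cartan integers a_ij = 2(alpha_i, alpha_j)/(alpha_j, alpha_j); the resulting 6x6 Cartan matrix is
[[2, 0, 0, 0, -1, 0], [0, 2, 0, -1, -1, 0], [0, 0, 2, -1, 0, 0], [0, -1, -1, 2, 0, 0], [-1, -1, 0, 0, 2, -1], [0, 0, 0, 0, -1, 2]].
All simple roots have the same length, so the diagram is simply laced. The associated Dynkin diagram is a chain of 4 nodes with a fork of two nodes at one end (D_6), so the type is D_6 (the algebra so(12)).

D6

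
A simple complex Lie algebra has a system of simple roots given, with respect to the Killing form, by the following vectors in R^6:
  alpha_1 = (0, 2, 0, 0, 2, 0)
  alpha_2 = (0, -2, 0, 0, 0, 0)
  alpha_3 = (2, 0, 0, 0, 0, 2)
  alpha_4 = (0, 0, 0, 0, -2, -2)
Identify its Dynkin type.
Compute the Cartan integers a_ij = 2(alpha_i, alpha_j)/(alpha_j, alpha_j); the resulting 4x4 Cartan matrix is
[[2, -2, 0, -1], [-1, 2, 0, 0], [0, 0, 2, -1], [-1, 0, -1, 2]].
The roots have two lengths (squared-length ratio 2:1); the short ones are alpha_{2}. The associated Dynkin diagram is a chain of 4 nodes with a double edge at one end; the terminal node there is the unique short simple root (B_4), so the type is B_4 (the algebra so(9)).

type B_4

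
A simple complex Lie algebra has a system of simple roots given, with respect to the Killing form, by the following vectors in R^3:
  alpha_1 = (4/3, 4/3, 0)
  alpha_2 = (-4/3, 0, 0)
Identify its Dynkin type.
Compute the Cartan integers a_ij = 2(alpha_i, alpha_j)/(alpha_j, alpha_j); the resulting 2x2 Cartan matrix is
[[2, -2], [-1, 2]].
The roots have two lengths (squared-length ratio 2:1); the short ones are alpha_{2}. The associated Dynkin diagram is a chain of 2 nodes with a double edge at one end; the terminal node there is the unique short simple root (B_2), so the type is B_2 (the algebra so(5)).

B_2 (so(5))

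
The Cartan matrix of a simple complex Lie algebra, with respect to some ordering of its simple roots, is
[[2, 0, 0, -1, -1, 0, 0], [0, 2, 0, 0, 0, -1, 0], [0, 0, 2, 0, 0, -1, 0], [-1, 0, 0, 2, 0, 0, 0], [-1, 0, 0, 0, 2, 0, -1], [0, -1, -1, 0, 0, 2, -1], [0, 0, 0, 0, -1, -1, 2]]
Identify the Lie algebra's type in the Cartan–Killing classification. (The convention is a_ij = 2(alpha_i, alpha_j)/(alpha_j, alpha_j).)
type D_7

The matrix has rank 7 with 2's on the diagonal. Reading the off-diagonal entries as Dynkin edges (a single edge where a_ij = a_ji = -1; a double or triple edge where a_ij * a_ji = 2 or 3), the diagram is a chain of 5 nodes with a fork of two nodes at one end (D_7). One simple-root ordering that puts it in standard form is (alpha_4, alpha_1, alpha_5, alpha_7, alpha_6, alpha_3, alpha_2). So the algebra is type D_7, i.e. so(14).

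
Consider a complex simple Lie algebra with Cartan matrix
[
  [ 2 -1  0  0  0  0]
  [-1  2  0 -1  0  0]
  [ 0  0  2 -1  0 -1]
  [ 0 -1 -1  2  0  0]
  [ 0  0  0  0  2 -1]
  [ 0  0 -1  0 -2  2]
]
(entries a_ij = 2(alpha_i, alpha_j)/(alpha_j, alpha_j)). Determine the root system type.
The matrix has rank 6 with 2's on the diagonal. Reading the off-diagonal entries as Dynkin edges (a single edge where a_ij = a_ji = -1; a double or triple edge where a_ij * a_ji = 2 or 3), the diagram is a chain of 6 nodes with a double edge at one end; the terminal node there is the unique short simple root (B_6). One simple-root ordering that puts it in standard form is (alpha_1, alpha_2, alpha_4, alpha_3, alpha_6, alpha_5). So the algebra is type B_6, i.e. so(13).

type B_6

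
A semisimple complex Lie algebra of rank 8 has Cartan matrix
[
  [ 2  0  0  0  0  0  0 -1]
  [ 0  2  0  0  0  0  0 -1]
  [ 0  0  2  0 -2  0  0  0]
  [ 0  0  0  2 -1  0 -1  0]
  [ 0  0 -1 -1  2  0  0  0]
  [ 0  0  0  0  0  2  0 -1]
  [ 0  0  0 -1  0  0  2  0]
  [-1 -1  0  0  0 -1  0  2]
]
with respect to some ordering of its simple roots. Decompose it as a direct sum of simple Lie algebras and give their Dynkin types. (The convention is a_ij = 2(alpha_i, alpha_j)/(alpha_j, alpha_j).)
The diagram associated to this matrix has two connected components: the simple roots {alpha_3, alpha_4, alpha_5, alpha_7} form a chain of 4 nodes with a double edge at one end; the terminal node there is the unique long simple root (C_4), and {alpha_1, alpha_2, alpha_6, alpha_8} form a chain of 2 nodes with a fork of two nodes at one end (D_4). A semisimple Lie algebra decomposes uniquely as the direct sum of simple ideals, one per connected component of its Dynkin diagram, so g ≅ C_4 ⊕ D_4 (dimension 36 + 28 = 64).

C_4 (sp(8)) ⊕ D_4 (so(8))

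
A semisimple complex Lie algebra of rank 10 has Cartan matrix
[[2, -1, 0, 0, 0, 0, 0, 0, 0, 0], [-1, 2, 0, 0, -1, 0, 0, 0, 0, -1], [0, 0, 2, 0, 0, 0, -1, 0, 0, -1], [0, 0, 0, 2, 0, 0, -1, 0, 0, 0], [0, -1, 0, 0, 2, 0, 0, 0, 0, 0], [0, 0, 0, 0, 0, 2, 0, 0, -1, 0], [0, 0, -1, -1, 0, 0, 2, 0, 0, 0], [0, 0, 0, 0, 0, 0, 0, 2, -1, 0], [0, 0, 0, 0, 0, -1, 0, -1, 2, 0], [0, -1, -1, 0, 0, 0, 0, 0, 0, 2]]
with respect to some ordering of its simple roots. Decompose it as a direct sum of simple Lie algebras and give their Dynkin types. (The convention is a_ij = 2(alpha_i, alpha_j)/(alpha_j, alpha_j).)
A_3 ⊕ D_7

The diagram associated to this matrix has two connected components: the simple roots {alpha_6, alpha_8, alpha_9} form a chain of 3 nodes with single edges (A_3), and {alpha_1, alpha_2, alpha_3, alpha_4, alpha_5, alpha_7, alpha_10} form a chain of 5 nodes with a fork of two nodes at one end (D_7). A semisimple Lie algebra decomposes uniquely as the direct sum of simple ideals, one per connected component of its Dynkin diagram, so g ≅ A_3 ⊕ D_7 (dimension 15 + 91 = 106).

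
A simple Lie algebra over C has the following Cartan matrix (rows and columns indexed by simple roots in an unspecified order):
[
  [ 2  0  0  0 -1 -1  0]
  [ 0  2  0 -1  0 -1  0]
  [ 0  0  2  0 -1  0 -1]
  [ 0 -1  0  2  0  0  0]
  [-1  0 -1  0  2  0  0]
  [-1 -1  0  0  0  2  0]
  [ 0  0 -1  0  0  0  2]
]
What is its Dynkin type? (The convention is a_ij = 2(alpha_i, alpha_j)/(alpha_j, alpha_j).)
A_7

The matrix has rank 7 with 2's on the diagonal. Reading the off-diagonal entries as Dynkin edges (a single edge where a_ij = a_ji = -1; a double or triple edge where a_ij * a_ji = 2 or 3), the diagram is a chain of 7 nodes with single edges (A_7). One simple-root ordering that puts it in standard form is (alpha_4, alpha_2, alpha_6, alpha_1, alpha_5, alpha_3, alpha_7). So the algebra is type A_7, i.e. sl(8).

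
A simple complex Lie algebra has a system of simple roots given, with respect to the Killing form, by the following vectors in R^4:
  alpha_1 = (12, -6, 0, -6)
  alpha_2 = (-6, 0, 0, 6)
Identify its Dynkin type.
G_2

Compute the Cartan integers a_ij = 2(alpha_i, alpha_j)/(alpha_j, alpha_j); the resulting 2x2 Cartan matrix is
[[2, -3], [-1, 2]].
The roots have two lengths (squared-length ratio 3:1); the short ones are alpha_{2}. The associated Dynkin diagram is two nodes joined by a triple edge (G_2), so the type is G_2.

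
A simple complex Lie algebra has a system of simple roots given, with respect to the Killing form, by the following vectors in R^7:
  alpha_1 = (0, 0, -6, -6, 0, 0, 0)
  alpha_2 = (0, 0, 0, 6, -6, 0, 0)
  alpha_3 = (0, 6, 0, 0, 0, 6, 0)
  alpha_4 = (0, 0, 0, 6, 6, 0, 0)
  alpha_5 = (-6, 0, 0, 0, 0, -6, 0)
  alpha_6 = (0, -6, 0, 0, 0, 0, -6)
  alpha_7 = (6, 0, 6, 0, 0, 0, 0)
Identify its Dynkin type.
D_7

Compute the Cartan integers a_ij = 2(alpha_i, alpha_j)/(alpha_j, alpha_j); the resulting 7x7 Cartan matrix is
[[2, -1, 0, -1, 0, 0, -1], [-1, 2, 0, 0, 0, 0, 0], [0, 0, 2, 0, -1, -1, 0], [-1, 0, 0, 2, 0, 0, 0], [0, 0, -1, 0, 2, 0, -1], [0, 0, -1, 0, 0, 2, 0], [-1, 0, 0, 0, -1, 0, 2]].
All simple roots have the same length, so the diagram is simply laced. The associated Dynkin diagram is a chain of 5 nodes with a fork of two nodes at one end (D_7), so the type is D_7 (the algebra so(14)).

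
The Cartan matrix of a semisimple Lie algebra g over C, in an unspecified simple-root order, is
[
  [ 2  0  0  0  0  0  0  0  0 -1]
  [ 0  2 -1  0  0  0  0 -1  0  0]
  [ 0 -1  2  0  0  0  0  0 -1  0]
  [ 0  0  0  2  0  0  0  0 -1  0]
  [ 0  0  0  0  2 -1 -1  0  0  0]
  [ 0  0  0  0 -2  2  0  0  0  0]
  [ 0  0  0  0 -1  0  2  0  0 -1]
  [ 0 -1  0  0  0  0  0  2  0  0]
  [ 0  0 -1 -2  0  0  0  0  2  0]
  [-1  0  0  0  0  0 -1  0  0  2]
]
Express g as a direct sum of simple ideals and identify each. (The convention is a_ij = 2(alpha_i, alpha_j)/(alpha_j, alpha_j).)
type B_5 + type C_5

The diagram associated to this matrix has two connected components: the simple roots {alpha_2, alpha_3, alpha_4, alpha_8, alpha_9} form a chain of 5 nodes with a double edge at one end; the terminal node there is the unique short simple root (B_5), and {alpha_1, alpha_5, alpha_6, alpha_7, alpha_10} form a chain of 5 nodes with a double edge at one end; the terminal node there is the unique long simple root (C_5). A semisimple Lie algebra decomposes uniquely as the direct sum of simple ideals, one per connected component of its Dynkin diagram, so g ≅ B_5 ⊕ C_5 (dimension 55 + 55 = 110).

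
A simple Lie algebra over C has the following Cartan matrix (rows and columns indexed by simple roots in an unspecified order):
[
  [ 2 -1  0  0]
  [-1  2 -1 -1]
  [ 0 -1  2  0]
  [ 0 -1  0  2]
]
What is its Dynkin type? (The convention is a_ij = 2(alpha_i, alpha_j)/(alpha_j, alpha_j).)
The matrix has rank 4 with 2's on the diagonal. Reading the off-diagonal entries as Dynkin edges (a single edge where a_ij = a_ji = -1; a double or triple edge where a_ij * a_ji = 2 or 3), the diagram is a chain of 2 nodes with a fork of two nodes at one end (D_4). One simple-root ordering that puts it in standard form is (alpha_4, alpha_2, alpha_1, alpha_3). So the algebra is type D_4, i.e. so(8).

type D_4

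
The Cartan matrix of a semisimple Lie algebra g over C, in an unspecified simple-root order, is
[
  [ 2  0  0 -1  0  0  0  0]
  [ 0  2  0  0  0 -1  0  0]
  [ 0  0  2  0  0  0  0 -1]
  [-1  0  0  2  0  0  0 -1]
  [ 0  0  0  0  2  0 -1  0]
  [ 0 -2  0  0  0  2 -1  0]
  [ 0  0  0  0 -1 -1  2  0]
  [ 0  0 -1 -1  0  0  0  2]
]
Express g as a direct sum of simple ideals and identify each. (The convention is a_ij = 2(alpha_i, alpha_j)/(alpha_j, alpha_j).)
A4 ⊕ B4

The diagram associated to this matrix has two connected components: the simple roots {alpha_1, alpha_3, alpha_4, alpha_8} form a chain of 4 nodes with single edges (A_4), and {alpha_2, alpha_5, alpha_6, alpha_7} form a chain of 4 nodes with a double edge at one end; the terminal node there is the unique short simple root (B_4). A semisimple Lie algebra decomposes uniquely as the direct sum of simple ideals, one per connected component of its Dynkin diagram, so g ≅ A_4 ⊕ B_4 (dimension 24 + 36 = 60).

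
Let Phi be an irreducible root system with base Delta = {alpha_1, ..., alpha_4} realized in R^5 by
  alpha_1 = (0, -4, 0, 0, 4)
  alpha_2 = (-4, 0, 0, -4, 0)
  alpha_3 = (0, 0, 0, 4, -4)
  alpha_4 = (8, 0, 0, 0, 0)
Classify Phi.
C_4

Compute the Cartan integers a_ij = 2(alpha_i, alpha_j)/(alpha_j, alpha_j); the resulting 4x4 Cartan matrix is
[[2, 0, -1, 0], [0, 2, -1, -1], [-1, -1, 2, 0], [0, -2, 0, 2]].
The roots have two lengths (squared-length ratio 2:1); the short ones are alpha_{1,2,3}. The associated Dynkin diagram is a chain of 4 nodes with a double edge at one end; the terminal node there is the unique long simple root (C_4), so the type is C_4 (the algebra sp(8)).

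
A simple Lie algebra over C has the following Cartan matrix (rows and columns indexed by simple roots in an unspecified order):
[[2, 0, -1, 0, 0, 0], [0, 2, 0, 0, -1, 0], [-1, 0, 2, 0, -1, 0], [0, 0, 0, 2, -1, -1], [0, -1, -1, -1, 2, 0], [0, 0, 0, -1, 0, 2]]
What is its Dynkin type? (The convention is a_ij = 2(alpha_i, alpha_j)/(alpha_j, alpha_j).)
The matrix has rank 6 with 2's on the diagonal. Reading the off-diagonal entries as Dynkin edges (a single edge where a_ij = a_ji = -1; a double or triple edge where a_ij * a_ji = 2 or 3), the diagram is a chain of 5 nodes with one extra node attached to the third node from one end (E_6). One simple-root ordering that puts it in standard form is (alpha_6, alpha_2, alpha_4, alpha_5, alpha_3, alpha_1). So the algebra is type E_6.

E6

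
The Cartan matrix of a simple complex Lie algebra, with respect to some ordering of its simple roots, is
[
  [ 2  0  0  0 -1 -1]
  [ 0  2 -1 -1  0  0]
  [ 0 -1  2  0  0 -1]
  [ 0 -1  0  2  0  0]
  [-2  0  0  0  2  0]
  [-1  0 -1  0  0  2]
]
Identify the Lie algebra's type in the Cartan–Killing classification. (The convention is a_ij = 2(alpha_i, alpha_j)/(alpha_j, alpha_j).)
The matrix has rank 6 with 2's on the diagonal. Reading the off-diagonal entries as Dynkin edges (a single edge where a_ij = a_ji = -1; a double or triple edge where a_ij * a_ji = 2 or 3), the diagram is a chain of 6 nodes with a double edge at one end; the terminal node there is the unique long simple root (C_6). One simple-root ordering that puts it in standard form is (alpha_4, alpha_2, alpha_3, alpha_6, alpha_1, alpha_5). So the algebra is type C_6, i.e. sp(12).

C6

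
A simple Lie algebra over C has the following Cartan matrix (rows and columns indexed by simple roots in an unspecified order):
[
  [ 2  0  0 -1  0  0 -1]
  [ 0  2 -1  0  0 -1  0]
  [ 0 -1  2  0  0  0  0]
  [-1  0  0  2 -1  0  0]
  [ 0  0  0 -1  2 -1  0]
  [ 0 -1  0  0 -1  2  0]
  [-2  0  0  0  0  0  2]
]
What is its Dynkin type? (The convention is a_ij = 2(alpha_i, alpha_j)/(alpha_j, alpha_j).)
The matrix has rank 7 with 2's on the diagonal. Reading the off-diagonal entries as Dynkin edges (a single edge where a_ij = a_ji = -1; a double or triple edge where a_ij * a_ji = 2 or 3), the diagram is a chain of 7 nodes with a double edge at one end; the terminal node there is the unique long simple root (C_7). One simple-root ordering that puts it in standard form is (alpha_3, alpha_2, alpha_6, alpha_5, alpha_4, alpha_1, alpha_7). So the algebra is type C_7, i.e. sp(14).

type C_7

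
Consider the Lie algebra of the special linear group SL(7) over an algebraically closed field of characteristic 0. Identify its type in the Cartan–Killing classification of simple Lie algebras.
This is sl(7), which has dimension 7^2 - 1 = 48 and rank 7 - 1 = 6 (a Cartan subalgebra is the diagonal traceless matrices). In the classification of classical Lie algebras, the special linear algebra sl(n+1) has type A_n; here n = 6, so the Dynkin diagram is a chain of 6 nodes with single edges (A_6). Hence the type is A_6.

A_6 (sl(7))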